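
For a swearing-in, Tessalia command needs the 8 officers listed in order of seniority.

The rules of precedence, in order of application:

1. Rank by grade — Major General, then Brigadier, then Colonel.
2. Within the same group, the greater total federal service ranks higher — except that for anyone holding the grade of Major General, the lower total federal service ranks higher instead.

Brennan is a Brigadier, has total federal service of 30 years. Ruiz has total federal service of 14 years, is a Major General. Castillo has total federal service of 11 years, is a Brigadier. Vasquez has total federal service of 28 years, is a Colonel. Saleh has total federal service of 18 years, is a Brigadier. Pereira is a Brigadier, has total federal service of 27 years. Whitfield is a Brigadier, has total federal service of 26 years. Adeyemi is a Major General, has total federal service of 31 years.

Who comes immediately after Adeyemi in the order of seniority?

Brennan

By grade: Ruiz and Adeyemi (Major General); then Brennan, Pereira, Whitfield, Saleh and Castillo (Brigadier); then Vasquez (Colonel).
Among Ruiz and Adeyemi, by total federal service (lower first) (reversed rule for this group): Ruiz (14 years) before Adeyemi (31 years).
Among Brennan, Pereira, Whitfield, Saleh and Castillo, by total federal service (higher first): Brennan (30 years) before Pereira (27 years) before Whitfield (26 years) before Saleh (18 years) before Castillo (11 years).
Order: Ruiz, Adeyemi, Brennan, Pereira, Whitfield, Saleh, Castillo, Vasquez.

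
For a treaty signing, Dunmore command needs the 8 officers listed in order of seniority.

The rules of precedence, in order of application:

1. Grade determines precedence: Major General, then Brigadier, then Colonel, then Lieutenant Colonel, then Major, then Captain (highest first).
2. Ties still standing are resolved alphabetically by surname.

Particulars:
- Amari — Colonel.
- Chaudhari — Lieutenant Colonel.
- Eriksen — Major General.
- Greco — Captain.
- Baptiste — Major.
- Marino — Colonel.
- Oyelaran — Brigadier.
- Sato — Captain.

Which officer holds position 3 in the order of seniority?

Amari

By grade: Eriksen (Major General); then Oyelaran (Brigadier); then Amari and Marino (Colonel); then Chaudhari (Lieutenant Colonel); then Baptiste (Major); then Greco and Sato (Captain).
Among Amari and Marino, alphabetically by surname: Amari before Marino.
Among Greco and Sato, alphabetically by surname: Greco before Sato.
Order: Eriksen, Oyelaran, Amari, Marino, Chaudhari, Baptiste, Greco, Sato.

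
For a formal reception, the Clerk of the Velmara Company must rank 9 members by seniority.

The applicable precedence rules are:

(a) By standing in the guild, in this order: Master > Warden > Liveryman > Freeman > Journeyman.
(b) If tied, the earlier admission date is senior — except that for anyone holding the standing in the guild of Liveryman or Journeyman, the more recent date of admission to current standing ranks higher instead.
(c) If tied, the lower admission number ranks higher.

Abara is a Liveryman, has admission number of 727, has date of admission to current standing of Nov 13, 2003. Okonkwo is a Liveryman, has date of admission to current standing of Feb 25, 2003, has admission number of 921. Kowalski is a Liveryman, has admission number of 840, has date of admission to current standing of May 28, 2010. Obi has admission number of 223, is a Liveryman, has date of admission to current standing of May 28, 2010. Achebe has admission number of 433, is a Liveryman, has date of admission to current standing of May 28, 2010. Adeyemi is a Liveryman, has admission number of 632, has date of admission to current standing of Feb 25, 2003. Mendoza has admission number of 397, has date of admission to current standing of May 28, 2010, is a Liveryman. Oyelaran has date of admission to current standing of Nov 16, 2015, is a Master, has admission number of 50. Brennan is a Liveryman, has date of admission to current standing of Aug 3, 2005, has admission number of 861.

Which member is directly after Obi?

Mendoza

By standing in the guild: Oyelaran (Master); then Obi, Mendoza, Achebe, Kowalski, Brennan, Abara, Adeyemi and Okonkwo (Liveryman).
Among Obi, Mendoza, Achebe, Kowalski, Brennan, Abara, Adeyemi and Okonkwo, by date of admission to current standing (later first) (reversed rule for this group): Obi, Mendoza, Achebe and Kowalski (May 28, 2010) before Brennan (Aug 3, 2005) before Abara (Nov 13, 2003) before Adeyemi and Okonkwo (Feb 25, 2003).
Among Obi, Mendoza, Achebe and Kowalski, by admission number (lower first): Obi (223) before Mendoza (397) before Achebe (433) before Kowalski (840).
Among Adeyemi and Okonkwo, by admission number (lower first): Adeyemi (632) before Okonkwo (921).
Order: Oyelaran, Obi, Mendoza, Achebe, Kowalski, Brennan, Abara, Adeyemi, Okonkwo.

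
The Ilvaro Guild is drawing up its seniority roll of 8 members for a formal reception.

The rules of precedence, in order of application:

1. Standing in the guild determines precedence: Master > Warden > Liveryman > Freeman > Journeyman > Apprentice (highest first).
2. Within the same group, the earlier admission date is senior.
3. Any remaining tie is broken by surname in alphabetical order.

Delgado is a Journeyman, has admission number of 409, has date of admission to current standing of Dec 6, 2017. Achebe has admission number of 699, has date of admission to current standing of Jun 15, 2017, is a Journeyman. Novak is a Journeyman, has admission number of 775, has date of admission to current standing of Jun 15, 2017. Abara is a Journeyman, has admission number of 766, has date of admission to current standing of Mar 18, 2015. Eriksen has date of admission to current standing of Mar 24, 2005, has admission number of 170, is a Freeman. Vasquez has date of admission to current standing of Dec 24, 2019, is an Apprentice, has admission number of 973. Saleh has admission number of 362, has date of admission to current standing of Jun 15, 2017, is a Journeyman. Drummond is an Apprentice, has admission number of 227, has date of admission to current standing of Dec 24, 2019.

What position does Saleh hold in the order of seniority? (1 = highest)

By standing in the guild: Eriksen (Freeman); then Abara, Achebe, Novak, Saleh and Delgado (Journeyman); then Drummond and Vasquez (Apprentice).
Among Abara, Achebe, Novak, Saleh and Delgado, by date of admission to current standing (earlier first): Abara (Mar 18, 2015) before Achebe, Novak and Saleh (Jun 15, 2017) before Delgado (Dec 6, 2017).
Among Achebe, Novak and Saleh, alphabetically by surname: Achebe before Novak before Saleh.
Drummond and Vasquez both have date of admission to current standing Dec 24, 2019, so the next rule applies.
Among Drummond and Vasquez, alphabetically by surname: Drummond before Vasquez.
Order: Eriksen, Abara, Achebe, Novak, Saleh, Delgado, Drummond, Vasquez. So position 5.

5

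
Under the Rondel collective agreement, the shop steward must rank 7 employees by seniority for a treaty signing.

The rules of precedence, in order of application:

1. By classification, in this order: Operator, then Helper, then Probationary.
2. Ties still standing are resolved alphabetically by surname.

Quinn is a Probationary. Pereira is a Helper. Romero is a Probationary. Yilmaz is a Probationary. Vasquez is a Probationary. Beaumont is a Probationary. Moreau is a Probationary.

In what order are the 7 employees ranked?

Pereira, Beaumont, Moreau, Quinn, Romero, Vasquez, Yilmaz

By classification: Pereira (Helper); then Beaumont, Moreau, Quinn, Romero, Vasquez and Yilmaz (Probationary).
Among Beaumont, Moreau, Quinn, Romero, Vasquez and Yilmaz, alphabetically by surname: Beaumont before Moreau before Quinn before Romero before Vasquez before Yilmaz.
Full order: Pereira, Beaumont, Moreau, Quinn, Romero, Vasquez, Yilmaz.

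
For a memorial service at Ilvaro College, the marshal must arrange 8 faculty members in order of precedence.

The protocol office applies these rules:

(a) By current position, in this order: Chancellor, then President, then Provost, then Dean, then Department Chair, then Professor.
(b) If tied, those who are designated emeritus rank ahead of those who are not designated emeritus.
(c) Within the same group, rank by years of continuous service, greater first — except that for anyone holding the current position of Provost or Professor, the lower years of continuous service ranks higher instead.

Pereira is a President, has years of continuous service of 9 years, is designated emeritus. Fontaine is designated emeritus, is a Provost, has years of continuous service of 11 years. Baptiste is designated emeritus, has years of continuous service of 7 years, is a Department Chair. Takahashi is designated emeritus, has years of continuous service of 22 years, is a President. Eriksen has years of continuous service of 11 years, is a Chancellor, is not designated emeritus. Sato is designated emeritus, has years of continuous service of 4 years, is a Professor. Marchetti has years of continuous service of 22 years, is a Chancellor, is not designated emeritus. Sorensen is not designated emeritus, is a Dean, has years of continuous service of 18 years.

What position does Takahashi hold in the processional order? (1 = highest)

3

By current position: Marchetti and Eriksen (Chancellor); then Takahashi and Pereira (President); then Fontaine (Provost); then Sorensen (Dean); then Baptiste (Department Chair); then Sato (Professor).
Marchetti and Eriksen are each not designated emeritus, so the next rule applies.
Among Marchetti and Eriksen, by years of continuous service (higher first): Marchetti (22 years) before Eriksen (11 years).
Takahashi and Pereira are each designated emeritus, so the next rule applies.
Among Takahashi and Pereira, by years of continuous service (higher first): Takahashi (22 years) before Pereira (9 years).
Order: Marchetti, Eriksen, Takahashi, Pereira, Fontaine, Sorensen, Baptiste, Sato. So position 3.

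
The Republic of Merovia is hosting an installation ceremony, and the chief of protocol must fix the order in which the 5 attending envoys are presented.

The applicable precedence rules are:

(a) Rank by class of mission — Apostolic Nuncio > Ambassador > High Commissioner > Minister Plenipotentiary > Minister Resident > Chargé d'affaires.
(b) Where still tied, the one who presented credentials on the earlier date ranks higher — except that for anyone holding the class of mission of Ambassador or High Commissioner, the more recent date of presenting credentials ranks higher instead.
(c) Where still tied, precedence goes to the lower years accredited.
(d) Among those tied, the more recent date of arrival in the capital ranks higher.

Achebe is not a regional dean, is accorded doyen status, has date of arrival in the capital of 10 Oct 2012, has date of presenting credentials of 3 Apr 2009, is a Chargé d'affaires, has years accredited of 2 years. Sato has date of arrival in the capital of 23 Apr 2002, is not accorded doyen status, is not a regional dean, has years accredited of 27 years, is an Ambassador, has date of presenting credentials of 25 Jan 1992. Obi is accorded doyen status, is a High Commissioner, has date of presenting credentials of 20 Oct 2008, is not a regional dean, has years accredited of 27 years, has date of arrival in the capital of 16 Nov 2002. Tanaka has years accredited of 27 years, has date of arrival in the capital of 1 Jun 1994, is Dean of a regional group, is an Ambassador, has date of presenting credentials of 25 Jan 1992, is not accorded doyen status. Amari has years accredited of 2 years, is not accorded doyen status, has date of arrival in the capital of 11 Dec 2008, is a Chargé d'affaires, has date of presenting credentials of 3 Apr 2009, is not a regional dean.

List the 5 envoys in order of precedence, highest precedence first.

By class of mission: Sato and Tanaka (Ambassador); then Obi (High Commissioner); then Achebe and Amari (Chargé d'affaires).
Sato and Tanaka both have date of presenting credentials 25 Jan 1992, so the next rule applies.
Sato and Tanaka both have years accredited 27 years, so the next rule applies.
Among Sato and Tanaka, by date of arrival in the capital (later first): Sato (23 Apr 2002) before Tanaka (1 Jun 1994).
Achebe and Amari both have date of presenting credentials 3 Apr 2009, so the next rule applies.
Achebe and Amari both have years accredited 2 years, so the next rule applies.
Among Achebe and Amari, by date of arrival in the capital (later first): Achebe (10 Oct 2012) before Amari (11 Dec 2008).
Full order: Sato, Tanaka, Obi, Achebe, Amari.

Sato, Tanaka, Obi, Achebe, Amari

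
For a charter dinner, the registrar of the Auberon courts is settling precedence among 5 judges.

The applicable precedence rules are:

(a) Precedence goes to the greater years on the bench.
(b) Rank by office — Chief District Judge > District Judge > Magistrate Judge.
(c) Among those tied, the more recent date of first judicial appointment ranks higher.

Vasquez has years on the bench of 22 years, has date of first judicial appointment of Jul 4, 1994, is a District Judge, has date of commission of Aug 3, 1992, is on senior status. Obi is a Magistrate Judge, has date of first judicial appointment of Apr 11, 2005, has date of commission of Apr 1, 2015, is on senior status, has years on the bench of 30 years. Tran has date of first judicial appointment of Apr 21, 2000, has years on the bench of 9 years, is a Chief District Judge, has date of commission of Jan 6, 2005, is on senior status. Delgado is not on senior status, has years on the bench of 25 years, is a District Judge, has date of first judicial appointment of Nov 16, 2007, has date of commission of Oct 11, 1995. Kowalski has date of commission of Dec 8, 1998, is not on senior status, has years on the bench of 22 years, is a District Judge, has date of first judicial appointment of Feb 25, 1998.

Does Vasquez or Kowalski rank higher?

Kowalski

By years on the bench (higher first): Obi (30 years); then Delgado (25 years); then Kowalski and Vasquez (both 22 years); then Tran (9 years).
Kowalski and Vasquez are each District Judge, so the next rule applies.
Among Kowalski and Vasquez, by date of first judicial appointment (later first): Kowalski (Feb 25, 1998) before Vasquez (Jul 4, 1994).
So Kowalski takes precedence.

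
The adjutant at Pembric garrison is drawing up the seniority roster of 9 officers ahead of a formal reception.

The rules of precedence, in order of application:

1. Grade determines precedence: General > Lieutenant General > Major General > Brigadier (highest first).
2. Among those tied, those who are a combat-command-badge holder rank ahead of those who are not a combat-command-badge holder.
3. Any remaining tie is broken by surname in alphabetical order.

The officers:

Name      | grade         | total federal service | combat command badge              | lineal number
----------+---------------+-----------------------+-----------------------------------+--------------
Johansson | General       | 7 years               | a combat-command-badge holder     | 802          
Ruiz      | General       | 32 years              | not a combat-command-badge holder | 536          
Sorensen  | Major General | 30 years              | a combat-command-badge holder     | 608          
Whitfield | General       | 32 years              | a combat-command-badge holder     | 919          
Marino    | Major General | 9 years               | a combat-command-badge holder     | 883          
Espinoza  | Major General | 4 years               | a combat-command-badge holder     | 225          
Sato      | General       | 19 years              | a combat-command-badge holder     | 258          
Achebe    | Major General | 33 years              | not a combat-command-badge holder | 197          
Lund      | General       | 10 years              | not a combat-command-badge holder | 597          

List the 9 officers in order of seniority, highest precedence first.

Johansson, Sato, Whitfield, Lund, Ruiz, Espinoza, Marino, Sorensen, Achebe

By grade: Johansson, Sato, Whitfield, Lund and Ruiz (General); then Espinoza, Marino, Sorensen and Achebe (Major General).
Among Johansson, Sato, Whitfield, Lund and Ruiz, a combat-command-badge holder before not a combat-command-badge holder: Johansson, Sato and Whitfield (a combat-command-badge holder) before Lund and Ruiz (not a combat-command-badge holder).
Among Johansson, Sato and Whitfield, alphabetically by surname: Johansson before Sato before Whitfield.
Among Lund and Ruiz, alphabetically by surname: Lund before Ruiz.
Among Espinoza, Marino, Sorensen and Achebe, a combat-command-badge holder before not a combat-command-badge holder: Espinoza, Marino and Sorensen (a combat-command-badge holder) before Achebe (not a combat-command-badge holder).
Among Espinoza, Marino and Sorensen, alphabetically by surname: Espinoza before Marino before Sorensen.
Full order: Johansson, Sato, Whitfield, Lund, Ruiz, Espinoza, Marino, Sorensen, Achebe.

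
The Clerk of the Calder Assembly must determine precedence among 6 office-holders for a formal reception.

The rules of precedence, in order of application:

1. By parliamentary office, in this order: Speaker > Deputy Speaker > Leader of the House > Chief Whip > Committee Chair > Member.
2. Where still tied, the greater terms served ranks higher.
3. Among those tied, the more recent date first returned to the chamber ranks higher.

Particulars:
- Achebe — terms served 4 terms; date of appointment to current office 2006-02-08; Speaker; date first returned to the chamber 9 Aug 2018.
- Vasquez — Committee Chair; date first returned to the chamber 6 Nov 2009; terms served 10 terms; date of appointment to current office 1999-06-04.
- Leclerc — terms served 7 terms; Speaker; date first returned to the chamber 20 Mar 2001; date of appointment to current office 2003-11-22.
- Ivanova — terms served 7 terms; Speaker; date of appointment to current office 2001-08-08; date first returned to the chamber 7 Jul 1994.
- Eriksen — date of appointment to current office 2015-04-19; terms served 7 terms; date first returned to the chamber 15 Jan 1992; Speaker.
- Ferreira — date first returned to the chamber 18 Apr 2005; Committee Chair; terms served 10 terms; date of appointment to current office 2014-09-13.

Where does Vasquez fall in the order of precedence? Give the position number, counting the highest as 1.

5

By parliamentary office: Leclerc, Ivanova, Eriksen and Achebe (Speaker); then Vasquez and Ferreira (Committee Chair).
Among Leclerc, Ivanova, Eriksen and Achebe, by terms served (higher first): Leclerc, Ivanova and Eriksen (7 terms) before Achebe (4 terms).
Among Leclerc, Ivanova and Eriksen, by date first returned to the chamber (later first): Leclerc (20 Mar 2001) before Ivanova (7 Jul 1994) before Eriksen (15 Jan 1992).
Vasquez and Ferreira both have terms served 10 terms, so the next rule applies.
Among Vasquez and Ferreira, by date first returned to the chamber (later first): Vasquez (6 Nov 2009) before Ferreira (18 Apr 2005).
Order: Leclerc, Ivanova, Eriksen, Achebe, Vasquez, Ferreira. So position 5.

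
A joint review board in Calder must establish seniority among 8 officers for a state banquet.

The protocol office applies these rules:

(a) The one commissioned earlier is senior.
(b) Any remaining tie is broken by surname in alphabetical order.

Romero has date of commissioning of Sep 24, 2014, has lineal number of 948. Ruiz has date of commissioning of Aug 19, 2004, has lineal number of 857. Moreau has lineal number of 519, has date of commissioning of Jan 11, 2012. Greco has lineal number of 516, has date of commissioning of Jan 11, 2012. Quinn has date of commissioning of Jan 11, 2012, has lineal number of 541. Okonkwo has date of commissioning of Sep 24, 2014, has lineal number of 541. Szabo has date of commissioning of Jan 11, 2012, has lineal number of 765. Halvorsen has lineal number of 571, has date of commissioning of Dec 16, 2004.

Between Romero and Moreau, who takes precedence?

Moreau

By date of commissioning (earlier first): Ruiz (Aug 19, 2004); then Halvorsen (Dec 16, 2004); then Greco, Moreau, Quinn and Szabo (each Jan 11, 2012); then Okonkwo and Romero (both Sep 24, 2014).
Among Greco, Moreau, Quinn and Szabo, alphabetically by surname: Greco before Moreau before Quinn before Szabo.
Among Okonkwo and Romero, alphabetically by surname: Okonkwo before Romero.
So Moreau takes precedence.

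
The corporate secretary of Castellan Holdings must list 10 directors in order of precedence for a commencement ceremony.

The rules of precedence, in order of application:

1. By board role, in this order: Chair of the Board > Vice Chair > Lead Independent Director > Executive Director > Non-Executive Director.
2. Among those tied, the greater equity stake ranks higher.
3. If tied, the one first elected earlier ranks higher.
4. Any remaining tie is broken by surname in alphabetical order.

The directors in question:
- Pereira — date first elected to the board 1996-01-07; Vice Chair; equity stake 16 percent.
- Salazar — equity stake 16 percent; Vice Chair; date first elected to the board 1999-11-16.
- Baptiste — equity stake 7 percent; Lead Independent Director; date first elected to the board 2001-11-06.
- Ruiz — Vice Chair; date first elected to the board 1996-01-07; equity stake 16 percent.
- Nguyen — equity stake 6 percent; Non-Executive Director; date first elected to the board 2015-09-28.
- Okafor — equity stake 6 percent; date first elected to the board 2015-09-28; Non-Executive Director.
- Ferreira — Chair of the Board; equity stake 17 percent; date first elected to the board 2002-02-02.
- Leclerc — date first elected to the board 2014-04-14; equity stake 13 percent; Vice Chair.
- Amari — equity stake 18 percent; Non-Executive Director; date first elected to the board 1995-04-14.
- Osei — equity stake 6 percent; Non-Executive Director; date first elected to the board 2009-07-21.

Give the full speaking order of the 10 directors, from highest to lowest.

Ferreira, Pereira, Ruiz, Salazar, Leclerc, Baptiste, Amari, Osei, Nguyen, Okafor

By board role: Ferreira (Chair of the Board); then Pereira, Ruiz, Salazar and Leclerc (Vice Chair); then Baptiste (Lead Independent Director); then Amari, Osei, Nguyen and Okafor (Non-Executive Director).
Among Pereira, Ruiz, Salazar and Leclerc, by equity stake (higher first): Pereira, Ruiz and Salazar (16 percent) before Leclerc (13 percent).
Among Pereira, Ruiz and Salazar, by date first elected to the board (earlier first): Pereira and Ruiz (1996-01-07) before Salazar (1999-11-16).
Among Pereira and Ruiz, alphabetically by surname: Pereira before Ruiz.
Among Amari, Osei, Nguyen and Okafor, by equity stake (higher first): Amari (18 percent) before Osei, Nguyen and Okafor (6 percent).
Among Osei, Nguyen and Okafor, by date first elected to the board (earlier first): Osei (2009-07-21) before Nguyen and Okafor (2015-09-28).
Among Nguyen and Okafor, alphabetically by surname: Nguyen before Okafor.
Full order: Ferreira, Pereira, Ruiz, Salazar, Leclerc, Baptiste, Amari, Osei, Nguyen, Okafor.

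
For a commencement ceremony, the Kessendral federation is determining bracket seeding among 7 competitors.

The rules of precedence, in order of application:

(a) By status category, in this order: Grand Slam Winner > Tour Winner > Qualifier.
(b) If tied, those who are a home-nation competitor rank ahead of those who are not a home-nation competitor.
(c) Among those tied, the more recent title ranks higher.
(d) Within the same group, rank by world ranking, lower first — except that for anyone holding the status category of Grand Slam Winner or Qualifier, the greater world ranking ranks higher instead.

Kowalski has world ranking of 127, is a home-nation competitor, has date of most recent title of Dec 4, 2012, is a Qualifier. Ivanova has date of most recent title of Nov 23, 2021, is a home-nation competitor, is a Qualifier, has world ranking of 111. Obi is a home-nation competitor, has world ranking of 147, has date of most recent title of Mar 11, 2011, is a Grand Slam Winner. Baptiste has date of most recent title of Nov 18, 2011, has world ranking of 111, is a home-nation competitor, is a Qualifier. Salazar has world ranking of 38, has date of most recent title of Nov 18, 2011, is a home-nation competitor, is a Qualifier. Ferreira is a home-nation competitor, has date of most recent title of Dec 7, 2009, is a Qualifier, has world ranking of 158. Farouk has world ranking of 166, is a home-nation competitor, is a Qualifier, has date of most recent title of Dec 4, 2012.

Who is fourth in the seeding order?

Kowalski

By status category: Obi (Grand Slam Winner); then Ivanova, Farouk, Kowalski, Baptiste, Salazar and Ferreira (Qualifier).
Ivanova, Farouk, Kowalski, Baptiste, Salazar and Ferreira are each a home-nation competitor, so the next rule applies.
Among Ivanova, Farouk, Kowalski, Baptiste, Salazar and Ferreira, by date of most recent title (later first): Ivanova (Nov 23, 2021) before Farouk and Kowalski (Dec 4, 2012) before Baptiste and Salazar (Nov 18, 2011) before Ferreira (Dec 7, 2009).
Among Farouk and Kowalski, by world ranking (higher first) (reversed rule for this group): Farouk (166) before Kowalski (127).
Among Baptiste and Salazar, by world ranking (higher first) (reversed rule for this group): Baptiste (111) before Salazar (38).
Order: Obi, Ivanova, Farouk, Kowalski, Baptiste, Salazar, Ferreira.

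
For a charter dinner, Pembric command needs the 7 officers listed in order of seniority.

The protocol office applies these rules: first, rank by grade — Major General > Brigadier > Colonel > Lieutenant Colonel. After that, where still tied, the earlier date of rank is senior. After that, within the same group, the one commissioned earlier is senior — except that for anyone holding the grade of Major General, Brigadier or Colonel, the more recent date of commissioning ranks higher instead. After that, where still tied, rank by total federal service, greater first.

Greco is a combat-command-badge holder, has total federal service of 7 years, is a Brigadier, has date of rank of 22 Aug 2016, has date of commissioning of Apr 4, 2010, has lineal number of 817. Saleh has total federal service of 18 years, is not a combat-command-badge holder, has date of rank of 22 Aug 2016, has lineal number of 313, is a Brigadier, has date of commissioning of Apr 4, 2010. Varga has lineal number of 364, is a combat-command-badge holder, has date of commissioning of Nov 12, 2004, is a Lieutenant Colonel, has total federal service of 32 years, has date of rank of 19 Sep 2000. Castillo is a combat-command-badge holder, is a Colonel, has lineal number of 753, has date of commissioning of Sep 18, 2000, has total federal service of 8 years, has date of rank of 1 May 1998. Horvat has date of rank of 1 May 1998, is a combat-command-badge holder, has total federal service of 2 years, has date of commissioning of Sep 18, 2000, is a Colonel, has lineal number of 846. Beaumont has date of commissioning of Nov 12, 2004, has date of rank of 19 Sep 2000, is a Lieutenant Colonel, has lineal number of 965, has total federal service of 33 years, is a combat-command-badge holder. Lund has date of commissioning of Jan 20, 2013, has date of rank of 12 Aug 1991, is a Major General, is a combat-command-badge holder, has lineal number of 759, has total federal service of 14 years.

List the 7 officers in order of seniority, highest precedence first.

Lund, Saleh, Greco, Castillo, Horvat, Beaumont, Varga

By grade: Lund (Major General); then Saleh and Greco (Brigadier); then Castillo and Horvat (Colonel); then Beaumont and Varga (Lieutenant Colonel).
Saleh and Greco both have date of rank 22 Aug 2016, so the next rule applies.
Saleh and Greco both have date of commissioning Apr 4, 2010, so the next rule applies.
Among Saleh and Greco, by total federal service (higher first): Saleh (18 years) before Greco (7 years).
Castillo and Horvat both have date of rank 1 May 1998, so the next rule applies.
Castillo and Horvat both have date of commissioning Sep 18, 2000, so the next rule applies.
Among Castillo and Horvat, by total federal service (higher first): Castillo (8 years) before Horvat (2 years).
Beaumont and Varga both have date of rank 19 Sep 2000, so the next rule applies.
Beaumont and Varga both have date of commissioning Nov 12, 2004, so the next rule applies.
Among Beaumont and Varga, by total federal service (higher first): Beaumont (33 years) before Varga (32 years).
Full order: Lund, Saleh, Greco, Castillo, Horvat, Beaumont, Varga.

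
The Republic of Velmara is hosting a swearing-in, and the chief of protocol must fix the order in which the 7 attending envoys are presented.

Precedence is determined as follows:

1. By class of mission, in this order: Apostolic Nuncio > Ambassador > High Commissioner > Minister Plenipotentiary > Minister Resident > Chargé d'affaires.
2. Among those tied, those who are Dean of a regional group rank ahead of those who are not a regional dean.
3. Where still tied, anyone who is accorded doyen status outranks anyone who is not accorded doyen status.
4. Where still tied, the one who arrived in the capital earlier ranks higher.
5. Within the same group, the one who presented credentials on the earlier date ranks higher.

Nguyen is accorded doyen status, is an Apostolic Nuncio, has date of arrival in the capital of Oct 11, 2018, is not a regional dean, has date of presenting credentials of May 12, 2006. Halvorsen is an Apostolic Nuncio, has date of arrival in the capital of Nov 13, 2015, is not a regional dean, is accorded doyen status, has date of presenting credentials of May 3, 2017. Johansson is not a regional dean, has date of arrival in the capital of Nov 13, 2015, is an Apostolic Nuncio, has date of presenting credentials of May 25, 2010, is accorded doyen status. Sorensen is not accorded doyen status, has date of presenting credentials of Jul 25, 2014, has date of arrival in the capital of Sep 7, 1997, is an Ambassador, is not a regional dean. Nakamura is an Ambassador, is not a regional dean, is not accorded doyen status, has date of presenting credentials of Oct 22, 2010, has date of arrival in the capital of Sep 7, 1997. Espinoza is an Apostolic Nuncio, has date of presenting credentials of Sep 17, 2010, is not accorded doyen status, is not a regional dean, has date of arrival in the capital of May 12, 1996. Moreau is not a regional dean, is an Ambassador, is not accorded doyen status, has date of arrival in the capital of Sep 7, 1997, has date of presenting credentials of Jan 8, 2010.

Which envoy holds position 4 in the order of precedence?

By class of mission: Johansson, Halvorsen, Nguyen and Espinoza (Apostolic Nuncio); then Moreau, Nakamura and Sorensen (Ambassador).
Johansson, Halvorsen, Nguyen and Espinoza are each not a regional dean, so the next rule applies.
Among Johansson, Halvorsen, Nguyen and Espinoza, accorded doyen status before not accorded doyen status: Johansson, Halvorsen and Nguyen (accorded doyen status) before Espinoza (not accorded doyen status).
Among Johansson, Halvorsen and Nguyen, by date of arrival in the capital (earlier first): Johansson and Halvorsen (Nov 13, 2015) before Nguyen (Oct 11, 2018).
Among Johansson and Halvorsen, by date of presenting credentials (earlier first): Johansson (May 25, 2010) before Halvorsen (May 3, 2017).
Moreau, Nakamura and Sorensen are each not a regional dean, so the next rule applies.
Moreau, Nakamura and Sorensen are each not accorded doyen status, so the next rule applies.
Moreau, Nakamura and Sorensen all have date of arrival in the capital Sep 7, 1997, so the next rule applies.
Among Moreau, Nakamura and Sorensen, by date of presenting credentials (earlier first): Moreau (Jan 8, 2010) before Nakamura (Oct 22, 2010) before Sorensen (Jul 25, 2014).
Order: Johansson, Halvorsen, Nguyen, Espinoza, Moreau, Nakamura, Sorensen.

Espinoza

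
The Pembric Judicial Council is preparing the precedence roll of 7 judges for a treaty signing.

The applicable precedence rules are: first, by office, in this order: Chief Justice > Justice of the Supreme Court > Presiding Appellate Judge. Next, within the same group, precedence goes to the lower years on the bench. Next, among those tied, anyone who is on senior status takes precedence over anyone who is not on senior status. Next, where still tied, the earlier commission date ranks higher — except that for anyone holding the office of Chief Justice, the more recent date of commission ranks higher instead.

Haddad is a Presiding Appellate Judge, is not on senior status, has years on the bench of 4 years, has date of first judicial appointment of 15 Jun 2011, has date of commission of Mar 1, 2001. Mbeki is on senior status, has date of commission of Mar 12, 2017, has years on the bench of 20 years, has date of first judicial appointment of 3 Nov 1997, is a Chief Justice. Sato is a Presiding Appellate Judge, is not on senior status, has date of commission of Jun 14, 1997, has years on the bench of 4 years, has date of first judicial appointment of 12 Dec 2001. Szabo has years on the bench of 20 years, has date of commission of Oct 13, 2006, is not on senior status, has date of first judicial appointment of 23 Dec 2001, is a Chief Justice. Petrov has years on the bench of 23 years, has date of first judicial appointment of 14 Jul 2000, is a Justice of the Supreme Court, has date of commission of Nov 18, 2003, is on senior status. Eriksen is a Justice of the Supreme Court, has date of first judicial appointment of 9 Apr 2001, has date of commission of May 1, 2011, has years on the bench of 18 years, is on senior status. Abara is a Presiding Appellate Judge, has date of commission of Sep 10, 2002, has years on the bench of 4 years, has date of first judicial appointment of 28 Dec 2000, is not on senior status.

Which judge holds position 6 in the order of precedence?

Haddad

By office: Mbeki and Szabo (Chief Justice); then Eriksen and Petrov (Justice of the Supreme Court); then Sato, Haddad and Abara (Presiding Appellate Judge).
Mbeki and Szabo both have years on the bench 20 years, so the next rule applies.
Among Mbeki and Szabo, on senior status before not on senior status: Mbeki (on senior status) before Szabo (not on senior status).
Among Eriksen and Petrov, by years on the bench (lower first): Eriksen (18 years) before Petrov (23 years).
Sato, Haddad and Abara all have years on the bench 4 years, so the next rule applies.
Sato, Haddad and Abara are each not on senior status, so the next rule applies.
Among Sato, Haddad and Abara, by date of commission (earlier first): Sato (Jun 14, 1997) before Haddad (Mar 1, 2001) before Abara (Sep 10, 2002).
Order: Mbeki, Szabo, Eriksen, Petrov, Sato, Haddad, Abara.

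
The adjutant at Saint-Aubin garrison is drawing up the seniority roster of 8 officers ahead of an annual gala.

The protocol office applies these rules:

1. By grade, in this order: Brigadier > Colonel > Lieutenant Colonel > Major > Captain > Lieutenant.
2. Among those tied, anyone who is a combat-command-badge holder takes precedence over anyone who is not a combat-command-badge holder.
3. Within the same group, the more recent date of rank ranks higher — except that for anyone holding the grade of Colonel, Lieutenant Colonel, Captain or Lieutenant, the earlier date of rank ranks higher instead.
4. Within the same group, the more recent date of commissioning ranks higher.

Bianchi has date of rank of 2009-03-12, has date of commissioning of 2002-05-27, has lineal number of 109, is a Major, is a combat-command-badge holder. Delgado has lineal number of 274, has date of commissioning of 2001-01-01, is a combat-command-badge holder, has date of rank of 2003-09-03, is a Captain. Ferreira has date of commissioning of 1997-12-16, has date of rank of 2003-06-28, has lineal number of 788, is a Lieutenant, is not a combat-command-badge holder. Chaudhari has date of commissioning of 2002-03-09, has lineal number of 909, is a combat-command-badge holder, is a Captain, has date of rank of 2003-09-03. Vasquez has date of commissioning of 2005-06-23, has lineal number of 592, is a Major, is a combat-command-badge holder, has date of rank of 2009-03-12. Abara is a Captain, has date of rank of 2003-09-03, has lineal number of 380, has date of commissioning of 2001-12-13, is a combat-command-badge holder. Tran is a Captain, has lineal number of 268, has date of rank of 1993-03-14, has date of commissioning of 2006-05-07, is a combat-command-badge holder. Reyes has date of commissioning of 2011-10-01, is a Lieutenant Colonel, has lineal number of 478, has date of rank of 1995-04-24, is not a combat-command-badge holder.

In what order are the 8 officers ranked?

Reyes, Vasquez, Bianchi, Tran, Chaudhari, Abara, Delgado, Ferreira

By grade: Reyes (Lieutenant Colonel); then Vasquez and Bianchi (Major); then Tran, Chaudhari, Abara and Delgado (Captain); then Ferreira (Lieutenant).
Vasquez and Bianchi are each a combat-command-badge holder, so the next rule applies.
Vasquez and Bianchi both have date of rank 2009-03-12, so the next rule applies.
Among Vasquez and Bianchi, by date of commissioning (later first): Vasquez (2005-06-23) before Bianchi (2002-05-27).
Tran, Chaudhari, Abara and Delgado are each a combat-command-badge holder, so the next rule applies.
Among Tran, Chaudhari, Abara and Delgado, by date of rank (earlier first) (reversed rule for this group): Tran (1993-03-14) before Chaudhari, Abara and Delgado (2003-09-03).
Among Chaudhari, Abara and Delgado, by date of commissioning (later first): Chaudhari (2002-03-09) before Abara (2001-12-13) before Delgado (2001-01-01).
Full order: Reyes, Vasquez, Bianchi, Tran, Chaudhari, Abara, Delgado, Ferreira.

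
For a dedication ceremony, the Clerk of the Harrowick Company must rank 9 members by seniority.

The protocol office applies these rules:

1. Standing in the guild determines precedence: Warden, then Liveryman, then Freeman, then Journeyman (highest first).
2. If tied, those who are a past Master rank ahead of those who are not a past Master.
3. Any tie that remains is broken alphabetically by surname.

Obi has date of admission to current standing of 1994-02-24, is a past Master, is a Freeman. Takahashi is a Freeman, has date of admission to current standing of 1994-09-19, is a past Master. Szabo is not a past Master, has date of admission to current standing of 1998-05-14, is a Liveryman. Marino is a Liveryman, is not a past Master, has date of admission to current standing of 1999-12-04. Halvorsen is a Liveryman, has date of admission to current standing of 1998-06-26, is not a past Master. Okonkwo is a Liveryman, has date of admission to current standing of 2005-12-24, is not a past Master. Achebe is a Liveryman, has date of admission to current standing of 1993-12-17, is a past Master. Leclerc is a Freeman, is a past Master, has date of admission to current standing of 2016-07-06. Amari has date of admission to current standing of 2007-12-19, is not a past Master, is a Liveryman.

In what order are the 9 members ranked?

Achebe, Amari, Halvorsen, Marino, Okonkwo, Szabo, Leclerc, Obi, Takahashi

By standing in the guild: Achebe, Amari, Halvorsen, Marino, Okonkwo and Szabo (Liveryman); then Leclerc, Obi and Takahashi (Freeman).
Among Achebe, Amari, Halvorsen, Marino, Okonkwo and Szabo, a past Master before not a past Master: Achebe (a past Master) before Amari, Halvorsen, Marino, Okonkwo and Szabo (not a past Master).
Among Amari, Halvorsen, Marino, Okonkwo and Szabo, alphabetically by surname: Amari before Halvorsen before Marino before Okonkwo before Szabo.
Leclerc, Obi and Takahashi are each a past Master, so the next rule applies.
Among Leclerc, Obi and Takahashi, alphabetically by surname: Leclerc before Obi before Takahashi.
Full order: Achebe, Amari, Halvorsen, Marino, Okonkwo, Szabo, Leclerc, Obi, Takahashi.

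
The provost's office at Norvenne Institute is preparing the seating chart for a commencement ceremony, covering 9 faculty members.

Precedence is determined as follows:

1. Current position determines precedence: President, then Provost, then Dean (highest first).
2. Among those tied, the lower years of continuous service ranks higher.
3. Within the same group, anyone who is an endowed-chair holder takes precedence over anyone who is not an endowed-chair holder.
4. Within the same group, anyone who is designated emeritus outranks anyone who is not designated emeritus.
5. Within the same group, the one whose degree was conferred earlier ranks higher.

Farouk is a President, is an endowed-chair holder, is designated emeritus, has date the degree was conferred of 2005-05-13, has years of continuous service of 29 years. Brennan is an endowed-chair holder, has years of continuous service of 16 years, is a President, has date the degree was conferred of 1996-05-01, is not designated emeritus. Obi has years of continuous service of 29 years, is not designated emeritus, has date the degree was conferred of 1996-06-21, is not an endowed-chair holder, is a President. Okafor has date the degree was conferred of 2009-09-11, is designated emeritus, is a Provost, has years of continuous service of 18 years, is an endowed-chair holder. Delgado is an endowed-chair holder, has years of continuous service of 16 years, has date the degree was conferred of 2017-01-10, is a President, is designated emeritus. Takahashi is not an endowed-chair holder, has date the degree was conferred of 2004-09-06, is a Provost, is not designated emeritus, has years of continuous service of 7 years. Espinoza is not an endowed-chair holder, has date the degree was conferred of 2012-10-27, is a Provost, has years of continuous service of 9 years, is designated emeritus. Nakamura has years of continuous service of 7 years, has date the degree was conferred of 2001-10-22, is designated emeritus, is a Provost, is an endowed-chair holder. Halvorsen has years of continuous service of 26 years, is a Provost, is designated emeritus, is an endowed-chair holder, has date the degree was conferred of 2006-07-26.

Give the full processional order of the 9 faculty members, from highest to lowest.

Delgado, Brennan, Farouk, Obi, Nakamura, Takahashi, Espinoza, Okafor, Halvorsen

By current position: Delgado, Brennan, Farouk and Obi (President); then Nakamura, Takahashi, Espinoza, Okafor and Halvorsen (Provost).
Among Delgado, Brennan, Farouk and Obi, by years of continuous service (lower first): Delgado and Brennan (16 years) before Farouk and Obi (29 years).
Delgado and Brennan are each an endowed-chair holder, so the next rule applies.
Among Delgado and Brennan, designated emeritus before not designated emeritus: Delgado (designated emeritus) before Brennan (not designated emeritus).
Among Farouk and Obi, an endowed-chair holder before not an endowed-chair holder: Farouk (an endowed-chair holder) before Obi (not an endowed-chair holder).
Among Nakamura, Takahashi, Espinoza, Okafor and Halvorsen, by years of continuous service (lower first): Nakamura and Takahashi (7 years) before Espinoza (9 years) before Okafor (18 years) before Halvorsen (26 years).
Among Nakamura and Takahashi, an endowed-chair holder before not an endowed-chair holder: Nakamura (an endowed-chair holder) before Takahashi (not an endowed-chair holder).
Full order: Delgado, Brennan, Farouk, Obi, Nakamura, Takahashi, Espinoza, Okafor, Halvorsen.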